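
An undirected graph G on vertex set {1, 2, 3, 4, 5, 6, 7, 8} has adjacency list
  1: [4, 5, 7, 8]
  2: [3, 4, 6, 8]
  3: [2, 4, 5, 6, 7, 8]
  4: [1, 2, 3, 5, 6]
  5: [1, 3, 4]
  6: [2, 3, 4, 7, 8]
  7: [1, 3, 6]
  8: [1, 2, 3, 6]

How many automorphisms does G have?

The degree sequence is [4, 4, 6, 5, 3, 5, 3, 4]. Checking the degree-preserving permutations of the vertex set shows that none except the identity preserves every edge, so Aut(G) is trivial.

1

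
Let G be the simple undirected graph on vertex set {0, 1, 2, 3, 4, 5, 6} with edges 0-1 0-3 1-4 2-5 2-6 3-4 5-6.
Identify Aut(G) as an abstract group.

D_4 × D_3

G has two connected components, {0, 1, 3, 4} and {2, 5, 6}; each is 2-regular, so G = C_4 ⊔ C_3. The components are non-isomorphic (different sizes), so Aut(G) = Aut(C_4) × Aut(C_3) = D_4 × D_3 of order 8·6 = 48.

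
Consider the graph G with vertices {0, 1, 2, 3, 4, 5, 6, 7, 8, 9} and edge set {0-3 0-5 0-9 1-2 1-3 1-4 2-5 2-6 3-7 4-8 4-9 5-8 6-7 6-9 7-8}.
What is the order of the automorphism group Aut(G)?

G is 3-regular on 10 vertices with no triangles and no 4-cycles (girth 5): this is the Petersen graph. Viewing the Petersen graph as the Kneser graph K(5,2) — vertices are 2-subsets of {1,…,5}, edges join disjoint pairs — its automorphisms are exactly the permutations of the 5-element set, so Aut ≅ S_5 of order 120.

120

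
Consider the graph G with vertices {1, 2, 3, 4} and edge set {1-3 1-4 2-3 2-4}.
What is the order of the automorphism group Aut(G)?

8

G is 2-regular and bipartite on 2^2 = 4 vertices with girth 4; it is the hypercube graph Q_2. The symmetry group of the 2-cube is the hyperoctahedral group B_2 = Z_2 ≀ S_2, of order 2^2·2! = 8.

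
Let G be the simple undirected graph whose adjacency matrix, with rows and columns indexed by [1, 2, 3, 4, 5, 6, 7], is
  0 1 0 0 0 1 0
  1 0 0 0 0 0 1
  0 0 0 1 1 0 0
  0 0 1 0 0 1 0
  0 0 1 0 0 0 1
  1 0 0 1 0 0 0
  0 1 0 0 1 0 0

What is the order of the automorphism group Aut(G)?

14

G is 2-regular and connected on 7 vertices, i.e. the cycle C_7. C_7 has 7 rotations and 7 reflections, so Aut(C_7) ≅ D_7 of order 14.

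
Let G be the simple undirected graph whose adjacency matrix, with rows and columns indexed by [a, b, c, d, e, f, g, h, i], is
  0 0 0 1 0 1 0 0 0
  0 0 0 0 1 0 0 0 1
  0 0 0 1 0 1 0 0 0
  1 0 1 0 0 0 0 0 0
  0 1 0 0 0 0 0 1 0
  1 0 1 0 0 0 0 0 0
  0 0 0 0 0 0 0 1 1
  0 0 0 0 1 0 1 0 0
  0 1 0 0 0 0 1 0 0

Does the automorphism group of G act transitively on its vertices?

No

G has two connected components, {b, e, g, h, i} and {a, c, d, f}; each is 2-regular, so G = C_5 ⊔ C_4. The orbit of a under Aut(G) is {a, c, d, f}, which does not contain b, so G is not vertex-transitive.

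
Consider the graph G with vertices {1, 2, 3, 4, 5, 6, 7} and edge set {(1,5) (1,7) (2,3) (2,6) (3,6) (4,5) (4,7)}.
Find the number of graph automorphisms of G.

48

G has two connected components, {1, 4, 5, 7} and {2, 3, 6}; each is 2-regular, so G = C_4 ⊔ C_3. The components are non-isomorphic (different sizes), so Aut(G) = Aut(C_4) × Aut(C_3) = D_4 × D_3 of order 8·6 = 48.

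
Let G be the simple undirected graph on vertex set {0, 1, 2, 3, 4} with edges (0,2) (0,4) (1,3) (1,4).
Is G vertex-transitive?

No

Automorphisms preserve degree, but G has vertices of degree 1 and vertices of degree 2; no automorphism maps one to the other, so G is not vertex-transitive.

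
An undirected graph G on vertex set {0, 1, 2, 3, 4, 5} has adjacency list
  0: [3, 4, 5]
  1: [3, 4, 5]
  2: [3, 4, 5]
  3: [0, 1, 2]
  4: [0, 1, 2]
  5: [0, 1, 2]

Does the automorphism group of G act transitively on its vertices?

Yes

G is 3-regular and bipartite with parts {0, 1, 2} and {3, 4, 5} (each part is independent and every cross-pair is an edge), so G = K_{3,3}. Each part can be permuted independently (S_3 × S_3) and the two equal-size parts can also be swapped, giving (S_3 × S_3) ⋊ Z_2 of order 2·(3!)² = 72. Under this action every vertex can be carried to every other, so G is vertex-transitive.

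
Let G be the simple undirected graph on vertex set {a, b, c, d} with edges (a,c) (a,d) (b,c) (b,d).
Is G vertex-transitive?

G is 2-regular and bipartite on 2^2 = 4 vertices with girth 4; it is the hypercube graph Q_2. The symmetry group of the 2-cube is the hyperoctahedral group B_2 = Z_2 ≀ S_2, of order 2^2·2! = 8. This group acts transitively on the 4 vertices.

Yes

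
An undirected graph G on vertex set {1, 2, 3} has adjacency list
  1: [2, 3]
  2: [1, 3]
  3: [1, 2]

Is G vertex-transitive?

Yes

All 3 vertices are pairwise adjacent: G = K_3. Every bijection on the vertex set is an automorphism of K_3; hence Aut(K_3) ≅ S_3, order 6. This group acts transitively on the 3 vertices.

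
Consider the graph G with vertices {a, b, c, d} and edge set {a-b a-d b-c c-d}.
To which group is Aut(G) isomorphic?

G is 2-regular and connected on 4 vertices, i.e. the cycle C_4. C_4 has 4 rotations and 4 reflections, so Aut(C_4) ≅ D_4 of order 8.

D_4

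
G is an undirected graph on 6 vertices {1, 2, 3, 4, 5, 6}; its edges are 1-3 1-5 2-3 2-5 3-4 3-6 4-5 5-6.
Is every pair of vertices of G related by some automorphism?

No

Automorphisms preserve degree, but G has vertices of degree 2 and vertices of degree 4; no automorphism maps one to the other, so G is not vertex-transitive.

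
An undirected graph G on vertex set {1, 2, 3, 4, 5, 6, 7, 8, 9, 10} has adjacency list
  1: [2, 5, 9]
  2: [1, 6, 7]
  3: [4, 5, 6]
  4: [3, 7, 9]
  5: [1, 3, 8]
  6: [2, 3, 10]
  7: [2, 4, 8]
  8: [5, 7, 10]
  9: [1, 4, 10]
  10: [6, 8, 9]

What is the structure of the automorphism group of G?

the symmetric group S_5

G is 3-regular on 10 vertices with no triangles and no 4-cycles (girth 5): this is the Petersen graph. It is a classical fact that the Petersen graph has automorphism group S_5 (order 120), arising from its description as the Kneser graph K(5,2).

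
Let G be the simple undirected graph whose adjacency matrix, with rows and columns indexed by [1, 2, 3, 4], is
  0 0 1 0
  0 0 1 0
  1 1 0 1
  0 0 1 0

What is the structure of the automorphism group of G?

the symmetric group on 3 letters

Vertex 3 has degree 3 and every other vertex has degree 1, so G is the star K_{1,3} with centre 3. Any automorphism fixes the centre and permutes the 3 leaves freely, so Aut(G) ≅ S_3 of order 3! = 6.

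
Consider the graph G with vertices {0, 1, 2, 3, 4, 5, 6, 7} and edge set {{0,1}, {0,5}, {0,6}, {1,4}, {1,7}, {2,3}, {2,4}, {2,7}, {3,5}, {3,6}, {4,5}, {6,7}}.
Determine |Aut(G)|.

48

G is 3-regular and bipartite on 2^3 = 8 vertices with girth 4; it is the hypercube graph Q_3. The symmetry group of the 3-cube is the hyperoctahedral group B_3 = Z_2 ≀ S_3, of order 2^3·3! = 48.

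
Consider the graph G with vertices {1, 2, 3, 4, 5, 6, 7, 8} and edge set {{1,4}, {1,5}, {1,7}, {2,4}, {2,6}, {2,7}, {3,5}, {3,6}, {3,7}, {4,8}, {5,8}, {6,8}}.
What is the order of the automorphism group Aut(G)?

G is 3-regular and bipartite on 2^3 = 8 vertices with girth 4; it is the hypercube graph Q_3. Aut(Q_3) consists of the signed permutations of the 3 coordinate axes: 3! permutations times 2^3 sign flips, so |Aut| = 2^3·3! = 48.

48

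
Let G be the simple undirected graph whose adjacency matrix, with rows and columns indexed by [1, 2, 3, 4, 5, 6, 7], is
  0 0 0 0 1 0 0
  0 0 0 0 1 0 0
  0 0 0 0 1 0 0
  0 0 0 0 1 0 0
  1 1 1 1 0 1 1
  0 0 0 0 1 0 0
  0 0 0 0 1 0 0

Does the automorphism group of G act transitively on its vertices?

No

Vertex 5 is the only vertex of degree 6, so every automorphism fixes it; G is not vertex-transitive.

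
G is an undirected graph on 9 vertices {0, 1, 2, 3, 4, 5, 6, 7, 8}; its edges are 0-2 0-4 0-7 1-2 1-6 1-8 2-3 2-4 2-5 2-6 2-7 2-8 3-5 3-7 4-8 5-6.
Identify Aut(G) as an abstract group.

D_8

Vertex 2 is the unique vertex of degree 8; the remaining 8 vertices each have degree 3 and induce a cycle, so G is the wheel on 9 vertices with hub 2. With the hub fixed, the remaining symmetry is that of the rim cycle C_8, giving the dihedral group D_8.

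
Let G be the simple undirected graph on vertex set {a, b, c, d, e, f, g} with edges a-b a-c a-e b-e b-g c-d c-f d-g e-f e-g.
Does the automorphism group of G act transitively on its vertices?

No

Vertex e is the only vertex of degree 4, so every automorphism fixes it; G is not vertex-transitive.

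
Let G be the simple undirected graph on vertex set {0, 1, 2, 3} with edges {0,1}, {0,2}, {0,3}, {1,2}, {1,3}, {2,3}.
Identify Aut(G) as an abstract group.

S_4

All 4 vertices are pairwise adjacent: G = K_4. Any permutation of the 4 vertices preserves K_4, so Aut(K_4) = S_4 of order 4! = 24.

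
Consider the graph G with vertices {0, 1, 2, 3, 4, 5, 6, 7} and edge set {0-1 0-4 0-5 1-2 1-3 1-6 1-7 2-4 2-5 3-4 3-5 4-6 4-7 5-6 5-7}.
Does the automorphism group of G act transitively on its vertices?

Automorphisms preserve degree, but G has vertices of degree 3 and vertices of degree 5; no automorphism maps one to the other, so G is not vertex-transitive.

No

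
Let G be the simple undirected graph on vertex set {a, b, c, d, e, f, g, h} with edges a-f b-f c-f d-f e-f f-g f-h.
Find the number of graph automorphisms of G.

Vertex f has degree 7 and every other vertex has degree 1, so G is the star K_{1,7} with centre f. The 7 leaves are pairwise interchangeable while the centre is fixed, giving Aut(G) = S_7.

5040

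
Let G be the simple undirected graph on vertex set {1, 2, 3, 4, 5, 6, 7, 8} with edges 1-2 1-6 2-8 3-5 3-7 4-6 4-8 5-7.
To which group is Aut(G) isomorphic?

G has two connected components, {1, 2, 4, 6, 8} and {3, 5, 7}; each is 2-regular, so G = C_5 ⊔ C_3. No automorphism exchanges components of different sizes, hence Aut(G) is the direct product D_5 × D_3, order 60.

D_5 × D_3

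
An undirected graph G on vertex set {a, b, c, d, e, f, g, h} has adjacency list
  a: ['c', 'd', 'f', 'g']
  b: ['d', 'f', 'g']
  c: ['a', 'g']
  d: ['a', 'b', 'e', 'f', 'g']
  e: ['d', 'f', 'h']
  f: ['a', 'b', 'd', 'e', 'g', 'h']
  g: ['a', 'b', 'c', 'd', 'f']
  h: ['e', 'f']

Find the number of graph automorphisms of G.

1

Degrees alone do not determine every vertex (e.g. b and e both have degree 3), but their neighbour-degree multisets differ: N(b) has degrees [5, 5, 6] while N(e) has degrees [2, 5, 6]. Repeating this refinement separates all vertices, so the only automorphism is the identity.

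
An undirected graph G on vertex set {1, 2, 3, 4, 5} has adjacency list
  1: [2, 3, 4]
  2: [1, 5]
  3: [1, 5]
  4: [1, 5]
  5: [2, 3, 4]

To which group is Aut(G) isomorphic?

S_2 × S_3

The vertices split by degree into {1, 5} (degree 3) and {2, 3, 4} (degree 2); every edge runs between the two parts, so G is the complete bipartite graph K_{2,3}. The parts have unequal sizes, so no automorphism swaps them; each part is permuted independently, giving S_2 × S_3 of order 2!·3! = 12.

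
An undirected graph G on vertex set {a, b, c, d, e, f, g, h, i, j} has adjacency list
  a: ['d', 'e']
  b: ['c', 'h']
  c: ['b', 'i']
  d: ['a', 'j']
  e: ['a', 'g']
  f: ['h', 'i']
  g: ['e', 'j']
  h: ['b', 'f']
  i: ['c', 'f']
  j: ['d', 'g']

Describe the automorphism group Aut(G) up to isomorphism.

G has two connected components, {b, c, f, h, i} and {a, d, e, g, j}; each is 2-regular, so G = C_5 ⊔ C_5. With two isomorphic components, Aut(G) = Aut(C_5) ≀ S_2 = (D_5 × D_5) ⋊ Z_2: permute each cycle by D_5, then optionally swap the two cycles. Order 2·(2·5)² = 200.

D_5 ≀ Z_2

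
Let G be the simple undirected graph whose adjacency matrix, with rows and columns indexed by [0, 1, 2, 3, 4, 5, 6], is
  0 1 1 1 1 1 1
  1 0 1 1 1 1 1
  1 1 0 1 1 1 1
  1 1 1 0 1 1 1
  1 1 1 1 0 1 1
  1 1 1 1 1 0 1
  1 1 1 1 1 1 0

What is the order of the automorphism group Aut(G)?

5040

All 7 vertices are pairwise adjacent: G = K_7. Every bijection on the vertex set is an automorphism of K_7; hence Aut(K_7) ≅ S_7, order 5040.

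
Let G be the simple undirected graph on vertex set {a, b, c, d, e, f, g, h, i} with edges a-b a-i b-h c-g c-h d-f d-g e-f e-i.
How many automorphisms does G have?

18

Every vertex has degree 2 and the graph is connected, so G is the 9-cycle C_9. C_9 has 9 rotations and 9 reflections, so Aut(C_9) ≅ D_9 of order 18.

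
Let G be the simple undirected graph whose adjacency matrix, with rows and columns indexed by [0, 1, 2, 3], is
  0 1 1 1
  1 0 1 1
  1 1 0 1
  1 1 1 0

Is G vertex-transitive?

Every vertex has degree 3, so G is the complete graph K_4. Every bijection on the vertex set is an automorphism of K_4; hence Aut(K_4) ≅ S_4, order 24. This group acts transitively on the 4 vertices.

Yes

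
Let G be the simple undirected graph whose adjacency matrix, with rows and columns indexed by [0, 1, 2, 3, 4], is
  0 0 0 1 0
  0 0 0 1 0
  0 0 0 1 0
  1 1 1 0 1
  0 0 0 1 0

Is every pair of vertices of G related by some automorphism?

No

Vertex 3 is the only vertex of degree 4, so every automorphism fixes it; G is not vertex-transitive.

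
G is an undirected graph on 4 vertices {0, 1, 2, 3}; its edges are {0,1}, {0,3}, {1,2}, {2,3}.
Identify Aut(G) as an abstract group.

the dihedral group of order 8

G is 2-regular and bipartite on 2^2 = 4 vertices with girth 4; it is the hypercube graph Q_2. The symmetry group of the 2-cube is the hyperoctahedral group B_2 = Z_2 ≀ S_2, of order 2^2·2! = 8.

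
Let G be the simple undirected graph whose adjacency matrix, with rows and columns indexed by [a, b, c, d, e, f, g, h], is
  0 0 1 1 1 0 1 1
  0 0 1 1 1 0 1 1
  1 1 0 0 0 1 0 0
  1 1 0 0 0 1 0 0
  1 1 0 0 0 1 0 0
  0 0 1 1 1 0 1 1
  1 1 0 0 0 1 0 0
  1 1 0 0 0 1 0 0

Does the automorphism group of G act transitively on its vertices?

No

Automorphisms preserve degree, but G has vertices of degree 3 and vertices of degree 5; no automorphism maps one to the other, so G is not vertex-transitive.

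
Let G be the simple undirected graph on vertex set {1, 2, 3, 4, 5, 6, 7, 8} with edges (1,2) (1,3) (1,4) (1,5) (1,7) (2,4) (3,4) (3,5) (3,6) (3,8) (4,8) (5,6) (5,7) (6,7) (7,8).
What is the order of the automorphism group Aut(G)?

The degree sequence is [5, 2, 5, 4, 4, 3, 4, 3]. Checking the degree-preserving permutations of the vertex set shows that none except the identity preserves every edge, so Aut(G) is trivial.

1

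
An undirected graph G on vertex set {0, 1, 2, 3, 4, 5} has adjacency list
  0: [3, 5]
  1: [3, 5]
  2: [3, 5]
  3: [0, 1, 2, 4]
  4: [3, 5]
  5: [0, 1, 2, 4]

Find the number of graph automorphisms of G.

The vertices split by degree into {3, 5} (degree 4) and {0, 1, 2, 4} (degree 2); every edge runs between the two parts, so G is the complete bipartite graph K_{2,4}. Automorphisms preserve the bipartition setwise (since the parts differ in size) and act as S_2 × S_4 within it; |Aut| = 48.

48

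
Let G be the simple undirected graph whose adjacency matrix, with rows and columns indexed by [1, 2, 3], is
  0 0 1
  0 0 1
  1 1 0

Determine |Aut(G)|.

The degree sequence is [1, 1, 2]; the two degree-1 vertices 1 and 2 are the ends of a path, so G = P_3. A path has exactly one nontrivial symmetry — reversal — giving Aut(G) of order 2.

2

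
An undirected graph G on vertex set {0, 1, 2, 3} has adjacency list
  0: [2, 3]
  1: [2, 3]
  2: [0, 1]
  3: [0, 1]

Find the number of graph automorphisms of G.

G is 2-regular and bipartite on 2^2 = 4 vertices with girth 4; it is the hypercube graph Q_2. Aut(Q_2) consists of the signed permutations of the 2 coordinate axes: 2! permutations times 2^2 sign flips, so |Aut| = 2^2·2! = 8.

8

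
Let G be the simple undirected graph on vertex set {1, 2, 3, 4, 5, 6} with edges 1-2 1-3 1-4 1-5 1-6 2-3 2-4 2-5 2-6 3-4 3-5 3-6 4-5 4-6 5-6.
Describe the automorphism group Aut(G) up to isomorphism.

the symmetric group on 6 letters

Every vertex has degree 5, so G is the complete graph K_6. Every bijection on the vertex set is an automorphism of K_6; hence Aut(K_6) ≅ S_6, order 720.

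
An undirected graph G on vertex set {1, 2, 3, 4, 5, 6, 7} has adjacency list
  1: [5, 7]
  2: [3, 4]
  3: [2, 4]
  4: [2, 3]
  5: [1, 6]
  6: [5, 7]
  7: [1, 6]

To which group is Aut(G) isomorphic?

G has two connected components, {1, 5, 6, 7} and {2, 3, 4}; each is 2-regular, so G = C_4 ⊔ C_3. No automorphism exchanges components of different sizes, hence Aut(G) is the direct product D_4 × D_3, order 48.

D_4 × D_3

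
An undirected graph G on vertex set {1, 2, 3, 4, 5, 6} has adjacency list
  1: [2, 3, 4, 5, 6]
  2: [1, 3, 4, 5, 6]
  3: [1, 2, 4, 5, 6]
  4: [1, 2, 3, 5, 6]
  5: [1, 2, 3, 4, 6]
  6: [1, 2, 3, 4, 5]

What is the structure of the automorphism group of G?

All 6 vertices are pairwise adjacent: G = K_6. Any permutation of the 6 vertices preserves K_6, so Aut(K_6) = S_6 of order 6! = 720.

S_6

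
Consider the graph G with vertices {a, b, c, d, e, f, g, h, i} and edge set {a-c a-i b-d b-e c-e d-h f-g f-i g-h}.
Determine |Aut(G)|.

Every vertex has degree 2 and the graph is connected, so G is the 9-cycle C_9. The automorphisms of the 9-cycle are exactly the symmetries of a regular 9-gon: the dihedral group D_9, |D_9| = 18.

18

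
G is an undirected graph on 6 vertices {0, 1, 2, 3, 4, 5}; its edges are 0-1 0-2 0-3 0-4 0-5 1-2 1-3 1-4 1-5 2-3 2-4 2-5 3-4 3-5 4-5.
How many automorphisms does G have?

All 6 vertices are pairwise adjacent: G = K_6. Every bijection on the vertex set is an automorphism of K_6; hence Aut(K_6) ≅ S_6, order 720.

720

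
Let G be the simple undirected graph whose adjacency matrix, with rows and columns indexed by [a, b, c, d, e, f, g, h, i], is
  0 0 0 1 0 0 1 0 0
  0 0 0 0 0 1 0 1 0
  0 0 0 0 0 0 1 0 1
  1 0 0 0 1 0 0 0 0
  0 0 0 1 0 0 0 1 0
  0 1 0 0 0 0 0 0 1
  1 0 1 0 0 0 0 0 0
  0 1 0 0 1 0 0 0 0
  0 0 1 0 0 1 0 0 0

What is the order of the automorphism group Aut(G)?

18

Every vertex has degree 2 and the graph is connected, so G is the 9-cycle C_9. The automorphisms of the 9-cycle are exactly the symmetries of a regular 9-gon: the dihedral group D_9, |D_9| = 18.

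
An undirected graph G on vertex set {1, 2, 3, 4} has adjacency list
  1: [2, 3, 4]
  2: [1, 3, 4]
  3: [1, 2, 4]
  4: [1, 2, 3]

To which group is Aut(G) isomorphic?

the symmetric group on 4 letters

All 4 vertices are pairwise adjacent: G = K_4. Any permutation of the 4 vertices preserves K_4, so Aut(K_4) = S_4 of order 4! = 24.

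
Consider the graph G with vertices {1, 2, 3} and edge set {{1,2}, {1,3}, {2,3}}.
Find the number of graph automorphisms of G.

All 3 vertices are pairwise adjacent: G = K_3. Every bijection on the vertex set is an automorphism of K_3; hence Aut(K_3) ≅ S_3, order 6.

6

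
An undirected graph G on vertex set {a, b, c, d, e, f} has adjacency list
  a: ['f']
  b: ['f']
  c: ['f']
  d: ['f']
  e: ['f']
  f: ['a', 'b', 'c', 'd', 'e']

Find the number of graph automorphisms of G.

Vertex f has degree 5 and every other vertex has degree 1, so G is the star K_{1,5} with centre f. The 5 leaves are pairwise interchangeable while the centre is fixed, giving Aut(G) = S_5.

120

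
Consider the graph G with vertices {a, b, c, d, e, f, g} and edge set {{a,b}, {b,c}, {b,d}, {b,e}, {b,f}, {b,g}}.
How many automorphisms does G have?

Vertex b has degree 6 and every other vertex has degree 1, so G is the star K_{1,6} with centre b. The 6 leaves are pairwise interchangeable while the centre is fixed, giving Aut(G) = S_6.

720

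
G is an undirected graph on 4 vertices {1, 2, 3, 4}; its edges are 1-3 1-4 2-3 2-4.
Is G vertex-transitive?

Yes

G is 2-regular and bipartite on 2^2 = 4 vertices with girth 4; it is the hypercube graph Q_2. Aut(Q_2) consists of the signed permutations of the 2 coordinate axes: 2! permutations times 2^2 sign flips, so |Aut| = 2^2·2! = 8. Under this action every vertex can be carried to every other, so G is vertex-transitive.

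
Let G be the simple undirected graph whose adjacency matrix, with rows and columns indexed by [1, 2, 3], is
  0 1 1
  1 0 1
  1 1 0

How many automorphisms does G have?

6

Every vertex has degree 2, so G is the complete graph K_3. Any permutation of the 3 vertices preserves K_3, so Aut(K_3) = S_3 of order 3! = 6.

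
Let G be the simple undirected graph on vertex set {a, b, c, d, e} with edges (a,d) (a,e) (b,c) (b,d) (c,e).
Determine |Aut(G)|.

10

Every vertex has degree 2 and the graph is connected, so G is the 5-cycle C_5. C_5 has 5 rotations and 5 reflections, so Aut(C_5) ≅ D_5 of order 10.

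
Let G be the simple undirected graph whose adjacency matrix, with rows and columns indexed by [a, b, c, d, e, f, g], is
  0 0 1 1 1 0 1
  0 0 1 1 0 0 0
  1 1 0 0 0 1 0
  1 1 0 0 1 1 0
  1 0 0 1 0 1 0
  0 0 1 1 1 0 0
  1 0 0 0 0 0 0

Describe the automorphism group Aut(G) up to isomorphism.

the trivial group

Degrees alone do not determine every vertex (e.g. a and d both have degree 4), but their neighbour-degree multisets differ: N(a) has degrees [1, 3, 3, 4] while N(d) has degrees [2, 3, 3, 4]. Repeating this refinement separates all vertices, so the only automorphism is the identity.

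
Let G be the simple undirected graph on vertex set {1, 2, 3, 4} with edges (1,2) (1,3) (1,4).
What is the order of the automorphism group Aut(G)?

Vertex 1 has degree 3 and every other vertex has degree 1, so G is the star K_{1,3} with centre 1. The 3 leaves are pairwise interchangeable while the centre is fixed, giving Aut(G) = S_3.

6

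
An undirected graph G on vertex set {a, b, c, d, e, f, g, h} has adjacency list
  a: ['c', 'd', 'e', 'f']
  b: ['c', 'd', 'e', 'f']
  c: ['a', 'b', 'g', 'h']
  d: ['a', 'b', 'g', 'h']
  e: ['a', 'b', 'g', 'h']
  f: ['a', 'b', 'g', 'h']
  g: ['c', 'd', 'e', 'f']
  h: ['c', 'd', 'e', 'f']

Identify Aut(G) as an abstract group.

G is 4-regular and bipartite with parts {a, b, g, h} and {c, d, e, f} (each part is independent and every cross-pair is an edge), so G = K_{4,4}. Each part can be permuted independently (S_4 × S_4) and the two equal-size parts can also be swapped, giving (S_4 × S_4) ⋊ Z_2 of order 2·(4!)² = 1152.

(S_4 × S_4) ⋊ Z_2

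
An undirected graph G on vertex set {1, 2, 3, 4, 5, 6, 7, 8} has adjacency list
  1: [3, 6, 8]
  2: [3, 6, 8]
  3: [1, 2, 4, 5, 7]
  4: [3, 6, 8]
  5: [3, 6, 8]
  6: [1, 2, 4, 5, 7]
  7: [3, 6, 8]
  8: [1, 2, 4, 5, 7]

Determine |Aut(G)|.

720

The vertices split by degree into {3, 6, 8} (degree 5) and {1, 2, 4, 5, 7} (degree 3); every edge runs between the two parts, so G is the complete bipartite graph K_{3,5}. Automorphisms preserve the bipartition setwise (since the parts differ in size) and act as S_3 × S_5 within it; |Aut| = 720.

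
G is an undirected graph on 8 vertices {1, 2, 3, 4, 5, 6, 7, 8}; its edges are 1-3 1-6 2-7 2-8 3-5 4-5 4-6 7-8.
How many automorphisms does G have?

60

G has two connected components, {1, 3, 4, 5, 6} and {2, 7, 8}; each is 2-regular, so G = C_5 ⊔ C_3. No automorphism exchanges components of different sizes, hence Aut(G) is the direct product D_3 × D_5, order 60.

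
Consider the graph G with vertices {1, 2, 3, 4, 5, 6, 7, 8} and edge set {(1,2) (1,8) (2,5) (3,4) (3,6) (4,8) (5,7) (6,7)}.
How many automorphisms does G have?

16

G is 2-regular and connected on 8 vertices, i.e. the cycle C_8. C_8 has 8 rotations and 8 reflections, so Aut(C_8) ≅ D_8 of order 16.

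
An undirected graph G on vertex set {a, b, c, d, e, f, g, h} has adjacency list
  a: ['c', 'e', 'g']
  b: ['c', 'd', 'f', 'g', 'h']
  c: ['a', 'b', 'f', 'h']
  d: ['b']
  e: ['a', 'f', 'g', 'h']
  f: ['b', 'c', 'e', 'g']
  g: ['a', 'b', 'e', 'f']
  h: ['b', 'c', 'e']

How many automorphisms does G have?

Degrees alone do not determine every vertex (e.g. a and h both have degree 3), but their neighbour-degree multisets differ: N(a) has degrees [4, 4, 4] while N(h) has degrees [4, 4, 5]. Repeating this refinement separates all vertices, so the only automorphism is the identity.

1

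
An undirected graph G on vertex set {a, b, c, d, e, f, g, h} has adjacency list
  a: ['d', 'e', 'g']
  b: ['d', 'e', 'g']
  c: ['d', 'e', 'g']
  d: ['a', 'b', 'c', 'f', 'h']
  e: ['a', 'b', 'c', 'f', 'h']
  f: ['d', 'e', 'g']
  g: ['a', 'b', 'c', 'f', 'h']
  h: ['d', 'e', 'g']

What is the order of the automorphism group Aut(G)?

720

The vertices split by degree into {d, e, g} (degree 5) and {a, b, c, f, h} (degree 3); every edge runs between the two parts, so G is the complete bipartite graph K_{3,5}. The parts have unequal sizes, so no automorphism swaps them; each part is permuted independently, giving S_5 × S_3 of order 5!·3! = 720.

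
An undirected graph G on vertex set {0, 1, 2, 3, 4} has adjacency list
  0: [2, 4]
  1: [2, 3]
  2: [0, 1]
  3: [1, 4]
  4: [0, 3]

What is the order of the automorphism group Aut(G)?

Every vertex has degree 2 and the graph is connected, so G is the 5-cycle C_5. C_5 has 5 rotations and 5 reflections, so Aut(C_5) ≅ D_5 of order 10.

10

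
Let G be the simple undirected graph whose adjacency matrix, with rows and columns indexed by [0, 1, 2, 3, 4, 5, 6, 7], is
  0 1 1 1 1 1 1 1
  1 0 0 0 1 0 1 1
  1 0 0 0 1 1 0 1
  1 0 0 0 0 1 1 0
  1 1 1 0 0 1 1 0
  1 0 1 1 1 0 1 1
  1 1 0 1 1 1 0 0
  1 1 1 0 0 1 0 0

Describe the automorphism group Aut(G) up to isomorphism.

{e}

Degrees alone do not determine every vertex (e.g. 1 and 2 both have degree 4), but their neighbour-degree multisets differ: N(1) has degrees [4, 5, 5, 7] while N(2) has degrees [4, 5, 6, 7]. Repeating this refinement separates all vertices, so the only automorphism is the identity.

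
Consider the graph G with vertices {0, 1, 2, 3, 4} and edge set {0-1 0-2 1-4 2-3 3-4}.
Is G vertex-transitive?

Yes

Every vertex has degree 2 and the graph is connected, so G is the 5-cycle C_5. C_5 has 5 rotations and 5 reflections, so Aut(C_5) ≅ D_5 of order 10. Under this action every vertex can be carried to every other, so G is vertex-transitive.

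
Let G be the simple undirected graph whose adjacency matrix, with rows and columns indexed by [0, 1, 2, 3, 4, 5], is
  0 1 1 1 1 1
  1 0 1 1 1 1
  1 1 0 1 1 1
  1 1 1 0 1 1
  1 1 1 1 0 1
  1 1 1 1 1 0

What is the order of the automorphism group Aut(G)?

All 6 vertices are pairwise adjacent: G = K_6. Every bijection on the vertex set is an automorphism of K_6; hence Aut(K_6) ≅ S_6, order 720.

720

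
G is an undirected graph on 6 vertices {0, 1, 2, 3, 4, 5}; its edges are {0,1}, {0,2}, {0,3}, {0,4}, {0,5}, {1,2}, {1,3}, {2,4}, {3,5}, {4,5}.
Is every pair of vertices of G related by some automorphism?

No

Vertex 0 is the only vertex of degree 5, so every automorphism fixes it; G is not vertex-transitive.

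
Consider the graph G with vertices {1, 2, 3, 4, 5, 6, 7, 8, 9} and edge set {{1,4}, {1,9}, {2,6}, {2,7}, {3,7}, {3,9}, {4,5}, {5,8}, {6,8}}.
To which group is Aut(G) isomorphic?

D_9

G is 2-regular and connected on 9 vertices, i.e. the cycle C_9. C_9 has 9 rotations and 9 reflections, so Aut(C_9) ≅ D_9 of order 18.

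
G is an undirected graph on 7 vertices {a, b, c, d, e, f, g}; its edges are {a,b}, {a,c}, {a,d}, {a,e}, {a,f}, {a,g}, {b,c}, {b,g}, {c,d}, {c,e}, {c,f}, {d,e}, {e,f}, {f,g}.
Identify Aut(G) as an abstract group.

The degree sequence is [6, 3, 5, 3, 4, 4, 3]. Checking the degree-preserving permutations of the vertex set shows that none except the identity preserves every edge, so Aut(G) is trivial.

the trivial group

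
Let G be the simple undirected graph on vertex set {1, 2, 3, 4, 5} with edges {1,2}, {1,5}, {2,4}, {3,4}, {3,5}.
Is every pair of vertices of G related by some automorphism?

Yes

G is 2-regular and connected on 5 vertices, i.e. the cycle C_5. C_5 has 5 rotations and 5 reflections, so Aut(C_5) ≅ D_5 of order 10. Under this action every vertex can be carried to every other, so G is vertex-transitive.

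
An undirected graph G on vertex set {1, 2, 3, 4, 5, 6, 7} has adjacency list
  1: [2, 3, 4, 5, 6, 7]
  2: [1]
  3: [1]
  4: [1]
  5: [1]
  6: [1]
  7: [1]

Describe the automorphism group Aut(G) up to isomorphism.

Vertex 1 has degree 6 and every other vertex has degree 1, so G is the star K_{1,6} with centre 1. Any automorphism fixes the centre and permutes the 6 leaves freely, so Aut(G) ≅ S_6 of order 6! = 720.

the symmetric group on 6 letters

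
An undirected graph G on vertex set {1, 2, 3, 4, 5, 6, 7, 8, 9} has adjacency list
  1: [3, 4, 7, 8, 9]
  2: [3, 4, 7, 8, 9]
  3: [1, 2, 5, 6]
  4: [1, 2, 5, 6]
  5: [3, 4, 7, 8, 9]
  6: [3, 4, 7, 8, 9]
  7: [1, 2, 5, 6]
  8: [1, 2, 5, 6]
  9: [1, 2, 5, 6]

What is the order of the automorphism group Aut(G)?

The vertices split by degree into {1, 2, 5, 6} (degree 5) and {3, 4, 7, 8, 9} (degree 4); every edge runs between the two parts, so G is the complete bipartite graph K_{4,5}. Automorphisms preserve the bipartition setwise (since the parts differ in size) and act as S_5 × S_4 within it; |Aut| = 2880.

2880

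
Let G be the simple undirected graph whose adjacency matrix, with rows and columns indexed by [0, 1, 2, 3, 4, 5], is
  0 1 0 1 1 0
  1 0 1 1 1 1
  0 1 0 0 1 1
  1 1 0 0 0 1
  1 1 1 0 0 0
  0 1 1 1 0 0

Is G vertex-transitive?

No

Vertex 1 is the only vertex of degree 5, so every automorphism fixes it; G is not vertex-transitive.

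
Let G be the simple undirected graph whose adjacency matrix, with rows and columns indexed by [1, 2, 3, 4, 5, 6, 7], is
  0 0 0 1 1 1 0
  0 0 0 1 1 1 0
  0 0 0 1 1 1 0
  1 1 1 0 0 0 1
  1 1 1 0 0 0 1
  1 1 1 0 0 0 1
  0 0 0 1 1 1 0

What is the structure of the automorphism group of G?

S_3 × S_4

The vertices split by degree into {4, 5, 6} (degree 4) and {1, 2, 3, 7} (degree 3); every edge runs between the two parts, so G is the complete bipartite graph K_{3,4}. Automorphisms preserve the bipartition setwise (since the parts differ in size) and act as S_3 × S_4 within it; |Aut| = 144.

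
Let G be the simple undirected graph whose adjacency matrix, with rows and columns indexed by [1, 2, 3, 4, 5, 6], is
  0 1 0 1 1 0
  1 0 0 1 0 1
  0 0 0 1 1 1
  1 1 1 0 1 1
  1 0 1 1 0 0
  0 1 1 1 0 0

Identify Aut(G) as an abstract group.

Vertex 4 is the unique vertex of degree 5; the remaining 5 vertices each have degree 3 and induce a cycle, so G is the wheel on 6 vertices with hub 4. With the hub fixed, the remaining symmetry is that of the rim cycle C_5, giving the dihedral group D_5.

the dihedral group of order 10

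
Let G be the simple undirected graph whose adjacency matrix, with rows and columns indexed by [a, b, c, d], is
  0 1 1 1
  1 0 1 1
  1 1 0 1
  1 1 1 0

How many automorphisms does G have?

Every vertex has degree 3, so G is the complete graph K_4. Any permutation of the 4 vertices preserves K_4, so Aut(K_4) = S_4 of order 4! = 24.

24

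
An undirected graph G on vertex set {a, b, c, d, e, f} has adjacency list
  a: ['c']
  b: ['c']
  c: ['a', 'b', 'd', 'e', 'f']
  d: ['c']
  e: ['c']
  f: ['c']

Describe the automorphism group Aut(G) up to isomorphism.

Vertex c has degree 5 and every other vertex has degree 1, so G is the star K_{1,5} with centre c. The 5 leaves are pairwise interchangeable while the centre is fixed, giving Aut(G) = S_5.

the symmetric group on 5 letters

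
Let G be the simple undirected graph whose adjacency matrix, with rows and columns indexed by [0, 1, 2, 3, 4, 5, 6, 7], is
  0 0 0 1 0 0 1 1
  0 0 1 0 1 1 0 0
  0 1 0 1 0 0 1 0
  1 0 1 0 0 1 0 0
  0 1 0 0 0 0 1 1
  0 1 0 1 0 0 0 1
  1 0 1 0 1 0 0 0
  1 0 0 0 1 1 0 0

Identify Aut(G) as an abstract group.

the hyperoctahedral group B_3

G is 3-regular and bipartite on 2^3 = 8 vertices with girth 4; it is the hypercube graph Q_3. The symmetry group of the 3-cube is the hyperoctahedral group B_3 = Z_2 ≀ S_3, of order 2^3·3! = 48.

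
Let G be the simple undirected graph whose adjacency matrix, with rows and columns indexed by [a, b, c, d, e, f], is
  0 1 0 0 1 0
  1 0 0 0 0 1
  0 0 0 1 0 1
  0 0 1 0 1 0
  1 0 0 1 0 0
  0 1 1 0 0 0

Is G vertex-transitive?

Yes

G is 2-regular and connected on 6 vertices, i.e. the cycle C_6. The automorphisms of the 6-cycle are exactly the symmetries of a regular 6-gon: the dihedral group D_6, |D_6| = 12. This group acts transitively on the 6 vertices.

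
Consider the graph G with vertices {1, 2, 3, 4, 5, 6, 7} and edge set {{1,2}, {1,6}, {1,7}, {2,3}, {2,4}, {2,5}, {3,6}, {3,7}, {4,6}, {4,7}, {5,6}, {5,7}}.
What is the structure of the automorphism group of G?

The vertices split by degree into {2, 6, 7} (degree 4) and {1, 3, 4, 5} (degree 3); every edge runs between the two parts, so G is the complete bipartite graph K_{3,4}. Automorphisms preserve the bipartition setwise (since the parts differ in size) and act as S_3 × S_4 within it; |Aut| = 144.

S_3 × S_4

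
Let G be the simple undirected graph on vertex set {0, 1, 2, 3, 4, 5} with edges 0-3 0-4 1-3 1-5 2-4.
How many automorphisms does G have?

2

The degree sequence is [2, 2, 1, 2, 2, 1]; the two degree-1 vertices 2 and 5 are the ends of a path, so G = P_6. A path has exactly one nontrivial symmetry — reversal — giving Aut(G) of order 2.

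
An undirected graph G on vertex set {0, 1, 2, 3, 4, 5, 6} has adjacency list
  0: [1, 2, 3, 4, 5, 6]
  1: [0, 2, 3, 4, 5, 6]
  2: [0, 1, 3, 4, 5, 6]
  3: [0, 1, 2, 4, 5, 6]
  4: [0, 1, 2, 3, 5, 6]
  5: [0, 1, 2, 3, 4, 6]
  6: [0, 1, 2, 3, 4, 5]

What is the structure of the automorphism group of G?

Every vertex has degree 6, so G is the complete graph K_7. Any permutation of the 7 vertices preserves K_7, so Aut(K_7) = S_7 of order 7! = 5040.

the symmetric group on 7 letters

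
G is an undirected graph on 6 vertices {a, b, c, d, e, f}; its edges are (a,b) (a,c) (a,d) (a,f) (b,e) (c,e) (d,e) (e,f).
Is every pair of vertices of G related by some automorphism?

Automorphisms preserve degree, but G has vertices of degree 2 and vertices of degree 4; no automorphism maps one to the other, so G is not vertex-transitive.

No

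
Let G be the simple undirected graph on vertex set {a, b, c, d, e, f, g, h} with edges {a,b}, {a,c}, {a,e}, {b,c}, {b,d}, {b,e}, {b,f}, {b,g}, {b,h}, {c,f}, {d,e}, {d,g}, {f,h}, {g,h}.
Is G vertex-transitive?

No

Vertex b is the only vertex of degree 7, so every automorphism fixes it; G is not vertex-transitive.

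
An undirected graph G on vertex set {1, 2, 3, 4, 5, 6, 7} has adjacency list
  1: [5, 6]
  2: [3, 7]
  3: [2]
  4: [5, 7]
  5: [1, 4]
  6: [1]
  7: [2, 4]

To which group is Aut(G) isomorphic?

C_2

The degree sequence is [2, 2, 1, 2, 2, 1, 2]; the two degree-1 vertices 3 and 6 are the ends of a path, so G = P_7. The only nontrivial automorphism of a path is the end-to-end reflection, so Aut(G) ≅ Z_2.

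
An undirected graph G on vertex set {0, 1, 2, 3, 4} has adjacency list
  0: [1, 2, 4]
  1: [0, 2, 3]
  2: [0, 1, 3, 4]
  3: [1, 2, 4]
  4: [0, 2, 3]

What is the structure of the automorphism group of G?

D_4

Vertex 2 is the unique vertex of degree 4; the remaining 4 vertices each have degree 3 and induce a cycle, so G is the wheel on 5 vertices with hub 2. With the hub fixed, the remaining symmetry is that of the rim cycle C_4, giving the dihedral group D_4.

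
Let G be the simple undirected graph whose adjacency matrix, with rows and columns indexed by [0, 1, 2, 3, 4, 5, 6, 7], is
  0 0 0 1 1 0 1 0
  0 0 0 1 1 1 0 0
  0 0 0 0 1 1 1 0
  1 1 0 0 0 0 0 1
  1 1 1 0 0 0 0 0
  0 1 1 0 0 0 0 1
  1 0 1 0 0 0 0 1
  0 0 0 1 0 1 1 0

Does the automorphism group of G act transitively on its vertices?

Yes

G is 3-regular and bipartite on 2^3 = 8 vertices with girth 4; it is the hypercube graph Q_3. The symmetry group of the 3-cube is the hyperoctahedral group B_3 = Z_2 ≀ S_3, of order 2^3·3! = 48. This group acts transitively on the 8 vertices.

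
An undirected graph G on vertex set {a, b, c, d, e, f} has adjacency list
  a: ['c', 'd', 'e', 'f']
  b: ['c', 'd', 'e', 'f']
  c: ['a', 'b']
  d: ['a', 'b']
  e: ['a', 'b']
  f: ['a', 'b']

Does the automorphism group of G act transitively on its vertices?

No

Automorphisms preserve degree, but G has vertices of degree 2 and vertices of degree 4; no automorphism maps one to the other, so G is not vertex-transitive.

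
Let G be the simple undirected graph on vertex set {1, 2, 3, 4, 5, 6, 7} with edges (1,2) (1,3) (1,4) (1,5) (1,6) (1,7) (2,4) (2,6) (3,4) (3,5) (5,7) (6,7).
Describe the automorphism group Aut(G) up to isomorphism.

Vertex 1 is the unique vertex of degree 6; the remaining 6 vertices each have degree 3 and induce a cycle, so G is the wheel on 7 vertices with hub 1. Every automorphism fixes the hub and acts on the rim 6-cycle, so Aut(G) ≅ Aut(C_6) = D_6 of order 12.

D_6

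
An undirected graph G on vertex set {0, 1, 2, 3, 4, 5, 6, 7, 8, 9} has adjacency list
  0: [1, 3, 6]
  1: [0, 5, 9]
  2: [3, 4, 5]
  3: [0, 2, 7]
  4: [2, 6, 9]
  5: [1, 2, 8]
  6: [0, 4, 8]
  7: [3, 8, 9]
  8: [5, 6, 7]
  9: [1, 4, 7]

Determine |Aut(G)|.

G is 3-regular on 10 vertices with no triangles and no 4-cycles (girth 5): this is the Petersen graph. It is a classical fact that the Petersen graph has automorphism group S_5 (order 120), arising from its description as the Kneser graph K(5,2).

120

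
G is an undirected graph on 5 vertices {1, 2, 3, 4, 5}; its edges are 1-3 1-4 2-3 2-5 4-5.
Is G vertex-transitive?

Every vertex has degree 2 and the graph is connected, so G is the 5-cycle C_5. The automorphisms of the 5-cycle are exactly the symmetries of a regular 5-gon: the dihedral group D_5, |D_5| = 10. Under this action every vertex can be carried to every other, so G is vertex-transitive.

Yes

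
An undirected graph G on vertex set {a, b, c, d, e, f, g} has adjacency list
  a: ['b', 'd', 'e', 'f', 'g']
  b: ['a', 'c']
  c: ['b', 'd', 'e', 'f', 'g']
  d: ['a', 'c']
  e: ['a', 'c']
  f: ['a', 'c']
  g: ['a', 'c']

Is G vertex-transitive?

Automorphisms preserve degree, but G has vertices of degree 2 and vertices of degree 5; no automorphism maps one to the other, so G is not vertex-transitive.

No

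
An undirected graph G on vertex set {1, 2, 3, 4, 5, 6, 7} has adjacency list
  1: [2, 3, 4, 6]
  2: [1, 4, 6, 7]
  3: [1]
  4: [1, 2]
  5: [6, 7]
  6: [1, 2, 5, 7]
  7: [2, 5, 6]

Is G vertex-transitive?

No

Vertex 3 is the only vertex of degree 1, so every automorphism fixes it; G is not vertex-transitive.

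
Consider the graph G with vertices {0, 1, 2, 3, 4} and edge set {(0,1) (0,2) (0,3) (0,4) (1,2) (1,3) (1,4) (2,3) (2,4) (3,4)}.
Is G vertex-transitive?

Yes

All 5 vertices are pairwise adjacent: G = K_5. Every bijection on the vertex set is an automorphism of K_5; hence Aut(K_5) ≅ S_5, order 120. Under this action every vertex can be carried to every other, so G is vertex-transitive.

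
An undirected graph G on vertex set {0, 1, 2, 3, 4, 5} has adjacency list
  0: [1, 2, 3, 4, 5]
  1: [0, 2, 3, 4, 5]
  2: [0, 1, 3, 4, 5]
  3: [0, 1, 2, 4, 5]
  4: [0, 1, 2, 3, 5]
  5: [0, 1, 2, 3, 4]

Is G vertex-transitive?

Every vertex has degree 5, so G is the complete graph K_6. Every bijection on the vertex set is an automorphism of K_6; hence Aut(K_6) ≅ S_6, order 720. Under this action every vertex can be carried to every other, so G is vertex-transitive.

Yes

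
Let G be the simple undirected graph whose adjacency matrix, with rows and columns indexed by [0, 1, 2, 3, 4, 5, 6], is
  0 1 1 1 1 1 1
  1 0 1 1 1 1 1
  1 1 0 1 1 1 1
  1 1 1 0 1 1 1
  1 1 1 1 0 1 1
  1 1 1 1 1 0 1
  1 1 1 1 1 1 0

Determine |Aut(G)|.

All 7 vertices are pairwise adjacent: G = K_7. Every bijection on the vertex set is an automorphism of K_7; hence Aut(K_7) ≅ S_7, order 5040.

5040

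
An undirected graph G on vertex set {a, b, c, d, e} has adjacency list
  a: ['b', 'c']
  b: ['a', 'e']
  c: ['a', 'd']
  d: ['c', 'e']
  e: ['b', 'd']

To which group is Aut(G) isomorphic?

the dihedral group of order 10

G is 2-regular and connected on 5 vertices, i.e. the cycle C_5. C_5 has 5 rotations and 5 reflections, so Aut(C_5) ≅ D_5 of order 10.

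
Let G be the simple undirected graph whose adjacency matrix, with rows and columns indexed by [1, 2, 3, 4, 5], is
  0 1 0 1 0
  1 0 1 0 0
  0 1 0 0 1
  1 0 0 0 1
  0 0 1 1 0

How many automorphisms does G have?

10

G is 2-regular and connected on 5 vertices, i.e. the cycle C_5. The automorphisms of the 5-cycle are exactly the symmetries of a regular 5-gon: the dihedral group D_5, |D_5| = 10.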